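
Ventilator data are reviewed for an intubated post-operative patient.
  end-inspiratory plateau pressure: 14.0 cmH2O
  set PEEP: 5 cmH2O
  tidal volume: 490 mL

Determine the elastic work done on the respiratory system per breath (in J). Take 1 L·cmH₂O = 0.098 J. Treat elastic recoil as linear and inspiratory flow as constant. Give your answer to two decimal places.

Elastic work ≈ ½ × (Pplat − PEEP) × Vt = 0.5 × (14.0 − 5) × 0.490 L = 0.5 × 9.0 × 0.490 = 2.205 L·cmH2O.
× 0.098 J/(L·cmH2O) → 0.2161 J.

0.22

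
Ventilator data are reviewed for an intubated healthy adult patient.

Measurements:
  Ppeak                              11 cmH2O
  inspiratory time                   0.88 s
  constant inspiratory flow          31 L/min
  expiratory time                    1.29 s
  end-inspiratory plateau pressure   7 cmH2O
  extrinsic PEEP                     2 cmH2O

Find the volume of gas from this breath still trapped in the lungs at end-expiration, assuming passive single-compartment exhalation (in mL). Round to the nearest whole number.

73

Flow: 31 L/min ÷ 60 = 0.5167 L/s.
Vt = flow × Ti = 0.5167 L/s × 0.88 s × 1000 mL/L = 454.7 mL.
R = (PIP − Pplat)/V̇ = (11 − 7) / 0.5167 = 4.0/0.5167 = 7.741 cmH2O·s/L.
C = Vt/(Pplat − PEEP) = 454.7 / (7 − 2) = 454.7/5.0 = 90.94 mL/cmH2O.
τ = R × C = 7.741 × 0.09094 L/cmH2O = 0.704 s.
Fraction remaining = e^(−Te/τ) = e^(−1.29/0.704) = 0.16.
Trapped volume = 454.7 × 0.16 = 72.752 mL.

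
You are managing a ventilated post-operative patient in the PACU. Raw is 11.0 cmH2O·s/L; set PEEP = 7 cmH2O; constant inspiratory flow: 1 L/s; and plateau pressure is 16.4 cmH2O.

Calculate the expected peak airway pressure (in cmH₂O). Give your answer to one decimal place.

27.4

PIP = Pplat + Raw × flow = 16.4 + 11.0 × 1 = 16.4 + 11.0 = 27.4 cmH2O.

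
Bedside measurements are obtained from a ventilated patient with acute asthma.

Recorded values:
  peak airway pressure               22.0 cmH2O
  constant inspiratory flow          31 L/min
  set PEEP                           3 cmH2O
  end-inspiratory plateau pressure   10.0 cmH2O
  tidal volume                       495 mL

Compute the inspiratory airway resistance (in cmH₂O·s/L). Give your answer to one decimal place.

Flow: 31 L/min ÷ 60 = 0.5167 L/s.
Raw = (PIP − Pplat) / flow = (22.0 − 10.0) / 0.5167 = 12.0 / 0.5167 = 23.224 cmH2O·s/L.

23.2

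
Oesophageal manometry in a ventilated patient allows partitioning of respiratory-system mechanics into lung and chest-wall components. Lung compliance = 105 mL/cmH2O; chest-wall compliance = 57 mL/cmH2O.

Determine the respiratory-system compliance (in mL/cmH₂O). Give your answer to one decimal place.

36.9

Lung and chest wall are elastances in series: 1/Crs = 1/CL + 1/Ccw.
1/Crs = 1/105 + 1/57 = 0.02707.
Crs = 36.941 mL/cmH2O.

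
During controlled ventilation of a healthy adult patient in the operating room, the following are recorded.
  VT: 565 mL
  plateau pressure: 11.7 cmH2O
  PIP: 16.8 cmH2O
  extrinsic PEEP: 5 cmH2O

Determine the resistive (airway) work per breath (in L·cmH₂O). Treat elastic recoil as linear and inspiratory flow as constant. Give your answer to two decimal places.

2.88

With constant inspiratory flow the resistive pressure is constant at PIP − Pplat = 16.8 − 11.7 = 5.1 cmH2O, so resistive work = 5.1 × 0.565 = 2.882 L·cmH2O.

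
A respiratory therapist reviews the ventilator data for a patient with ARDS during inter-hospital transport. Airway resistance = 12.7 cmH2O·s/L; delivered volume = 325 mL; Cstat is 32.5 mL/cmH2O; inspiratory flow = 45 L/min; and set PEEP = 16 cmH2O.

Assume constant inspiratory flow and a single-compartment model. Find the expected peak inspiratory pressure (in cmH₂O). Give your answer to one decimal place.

35.5

Flow: 45 L/min ÷ 60 = 0.75 L/s.
Equation of motion (constant flow): PIP = Vt/C + R·V̇ + PEEP.
PIP = 325/32.5 + 12.7×0.75 + 16 = 10.0 + 9.525 + 16 = 35.525 cmH2O.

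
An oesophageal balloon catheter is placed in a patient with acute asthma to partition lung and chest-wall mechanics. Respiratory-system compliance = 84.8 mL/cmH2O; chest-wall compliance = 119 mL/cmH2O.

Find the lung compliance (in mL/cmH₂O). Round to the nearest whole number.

1/CL = 1/Crs − 1/Ccw.
1/CL = 1/84.8 − 1/119 = 0.003389.
CL = 295.07 mL/cmH2O.

295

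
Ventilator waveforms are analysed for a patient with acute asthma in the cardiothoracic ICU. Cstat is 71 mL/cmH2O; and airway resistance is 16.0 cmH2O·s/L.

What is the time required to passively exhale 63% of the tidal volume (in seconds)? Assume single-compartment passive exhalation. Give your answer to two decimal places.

τ = R × C = 16.0 × 71 mL/cmH2O = 16.0 × 0.071 L/cmH2O = 1.136 s.
Exhaled fraction f = 1 − e^(−t/τ) → t = −τ·ln(1 − f) = −1.136·ln(0.37) = 1.129 s.

1.13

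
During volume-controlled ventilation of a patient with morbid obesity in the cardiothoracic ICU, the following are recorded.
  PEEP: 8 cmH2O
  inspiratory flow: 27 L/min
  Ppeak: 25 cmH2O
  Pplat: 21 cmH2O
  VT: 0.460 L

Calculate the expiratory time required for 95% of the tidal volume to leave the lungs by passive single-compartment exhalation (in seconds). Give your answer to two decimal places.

Flow: 27 L/min ÷ 60 = 0.45 L/s.
R = (PIP − Pplat)/V̇ = (25 − 21) / 0.45 = 4.0/0.45 = 8.889 cmH2O·s/L.
C = Vt/(Pplat − PEEP) = 460.0 / (21 − 8) = 460.0/13.0 = 35.385 mL/cmH2O.
τ = R × C = 8.889 × 0.03539 L/cmH2O = 0.3146 s.
t = −τ·ln(1 − 0.95) = −0.3146·ln(0.05) = 0.9425 s.

0.94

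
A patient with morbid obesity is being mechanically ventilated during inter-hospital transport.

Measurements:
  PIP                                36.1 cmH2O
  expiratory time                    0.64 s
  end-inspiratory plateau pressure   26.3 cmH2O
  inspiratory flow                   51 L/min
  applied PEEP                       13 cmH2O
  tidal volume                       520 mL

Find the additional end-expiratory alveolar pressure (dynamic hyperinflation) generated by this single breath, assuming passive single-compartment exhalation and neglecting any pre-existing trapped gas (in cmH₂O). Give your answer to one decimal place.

Flow: 51 L/min ÷ 60 = 0.85 L/s.
R = (PIP − Pplat)/V̇ = (36.1 − 26.3) / 0.85 = 9.8/0.85 = 11.529 cmH2O·s/L.
C = Vt/(Pplat − PEEP) = 520.0 / (26.3 − 13) = 520.0/13.3 = 39.098 mL/cmH2O.
τ = R × C = 11.529 × 0.0391 L/cmH2O = 0.4508 s.
Fraction remaining = e^(−Te/τ) = e^(−0.64/0.4508) = 0.2418; trapped volume = 520.0 × 0.2418 = 125.74 mL.
Additional alveolar pressure from trapping ≈ V_trapped / C = 125.74 / 39.098 = 3.216 cmH2O.

3.2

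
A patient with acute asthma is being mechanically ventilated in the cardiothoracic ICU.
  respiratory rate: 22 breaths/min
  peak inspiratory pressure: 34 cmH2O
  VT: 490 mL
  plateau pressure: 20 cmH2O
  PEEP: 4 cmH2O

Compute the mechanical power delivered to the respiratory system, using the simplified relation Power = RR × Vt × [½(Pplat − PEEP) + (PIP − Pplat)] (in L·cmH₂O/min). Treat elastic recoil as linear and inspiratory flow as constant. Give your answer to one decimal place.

237.2

Per-breath work = Vt × [½(Pplat−PEEP) + (PIP−Pplat)] = 0.490 × [0.5×16.0 + 14.0] = 0.490 × 22.0 = 10.78 L·cmH2O.
Power = 22 × 10.78 = 237.16 L·cmH2O/min.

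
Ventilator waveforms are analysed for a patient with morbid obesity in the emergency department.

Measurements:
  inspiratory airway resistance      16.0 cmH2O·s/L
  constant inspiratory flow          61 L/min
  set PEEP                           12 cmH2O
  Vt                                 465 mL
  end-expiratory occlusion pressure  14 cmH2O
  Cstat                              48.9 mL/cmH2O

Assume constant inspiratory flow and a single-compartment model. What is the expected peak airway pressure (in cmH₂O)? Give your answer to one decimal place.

39.8

Flow: 61 L/min ÷ 60 = 1.0167 L/s.
Total PEEP = 14 cmH2O (set 12 + intrinsic 2); this is the baseline alveolar pressure.
Equation of motion (constant flow): PIP = Vt/C + R·V̇ + PEEP.
PIP = 465/48.9 + 16.0×1.0167 + 14 = 9.509 + 16.267 + 14 = 39.776 cmH2O.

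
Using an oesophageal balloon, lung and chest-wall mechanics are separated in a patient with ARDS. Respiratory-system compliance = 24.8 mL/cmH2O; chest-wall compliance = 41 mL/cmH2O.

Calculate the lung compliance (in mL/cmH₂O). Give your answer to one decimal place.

1/CL = 1/Crs − 1/Ccw.
1/CL = 1/24.8 − 1/41 = 0.01593.
CL = 62.775 mL/cmH2O.

62.8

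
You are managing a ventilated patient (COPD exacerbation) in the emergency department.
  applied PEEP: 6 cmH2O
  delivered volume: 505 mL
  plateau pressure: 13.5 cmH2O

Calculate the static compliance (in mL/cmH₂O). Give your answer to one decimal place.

Cstat = Vt / (Pplat − PEEP) = 505 / (13.5 − 6) = 505 / 7.5 = 67.333 mL/cmH2O.

67.3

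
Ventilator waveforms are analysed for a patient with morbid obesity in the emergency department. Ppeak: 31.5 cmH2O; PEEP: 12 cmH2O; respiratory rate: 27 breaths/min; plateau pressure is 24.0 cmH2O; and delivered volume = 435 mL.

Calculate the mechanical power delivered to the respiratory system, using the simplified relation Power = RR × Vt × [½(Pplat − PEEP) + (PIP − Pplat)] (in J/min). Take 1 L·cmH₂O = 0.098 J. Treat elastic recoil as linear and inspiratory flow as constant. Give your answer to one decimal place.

Per-breath work = Vt × [½(Pplat−PEEP) + (PIP−Pplat)] = 0.435 × [0.5×12.0 + 7.5] = 0.435 × 13.5 = 5.873 L·cmH2O.
Power = 27 × 5.873 = 158.57 L·cmH2O/min.
× 0.098 J/(L·cmH2O) → 15.54 J/min.

15.5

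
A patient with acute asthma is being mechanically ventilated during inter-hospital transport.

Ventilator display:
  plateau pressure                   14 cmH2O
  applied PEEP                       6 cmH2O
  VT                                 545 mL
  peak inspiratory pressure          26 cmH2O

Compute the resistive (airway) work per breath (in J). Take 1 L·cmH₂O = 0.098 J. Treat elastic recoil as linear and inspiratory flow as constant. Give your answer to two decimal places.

0.64

With constant inspiratory flow the resistive pressure is constant at PIP − Pplat = 26 − 14 = 12.0 cmH2O, so resistive work = 12.0 × 0.545 = 6.54 L·cmH2O.
× 0.098 J/(L·cmH2O) → 0.6409 J.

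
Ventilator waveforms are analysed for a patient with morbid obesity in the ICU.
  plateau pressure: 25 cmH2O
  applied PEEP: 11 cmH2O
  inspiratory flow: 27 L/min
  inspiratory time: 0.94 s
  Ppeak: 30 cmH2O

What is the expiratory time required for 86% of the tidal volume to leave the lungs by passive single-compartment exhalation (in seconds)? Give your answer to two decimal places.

0.66

Flow: 27 L/min ÷ 60 = 0.45 L/s.
Vt = flow × Ti = 0.45 L/s × 0.94 s × 1000 mL/L = 423.0 mL.
R = (PIP − Pplat)/V̇ = (30 − 25) / 0.45 = 5.0/0.45 = 11.111 cmH2O·s/L.
C = Vt/(Pplat − PEEP) = 423.0 / (25 − 11) = 423.0/14.0 = 30.214 mL/cmH2O.
τ = R × C = 11.111 × 0.03021 L/cmH2O = 0.3357 s.
t = −τ·ln(1 − 0.86) = −0.3357·ln(0.14) = 0.66 s.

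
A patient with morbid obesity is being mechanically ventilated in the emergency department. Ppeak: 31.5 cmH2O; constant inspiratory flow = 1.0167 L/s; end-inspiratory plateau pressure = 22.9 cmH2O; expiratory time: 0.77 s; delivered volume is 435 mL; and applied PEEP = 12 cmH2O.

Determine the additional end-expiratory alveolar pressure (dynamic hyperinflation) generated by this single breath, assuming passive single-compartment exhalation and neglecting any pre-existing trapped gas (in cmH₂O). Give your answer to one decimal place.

R = (PIP − Pplat)/V̇ = (31.5 − 22.9) / 1.0167 = 8.6/1.0167 = 8.459 cmH2O·s/L.
C = Vt/(Pplat − PEEP) = 435.0 / (22.9 − 12) = 435.0/10.9 = 39.908 mL/cmH2O.
τ = R × C = 8.459 × 0.03991 L/cmH2O = 0.3376 s.
Fraction remaining = e^(−Te/τ) = e^(−0.77/0.3376) = 0.1022; trapped volume = 435.0 × 0.1022 = 44.457 mL.
Additional alveolar pressure from trapping ≈ V_trapped / C = 44.457 / 39.908 = 1.114 cmH2O.

1.1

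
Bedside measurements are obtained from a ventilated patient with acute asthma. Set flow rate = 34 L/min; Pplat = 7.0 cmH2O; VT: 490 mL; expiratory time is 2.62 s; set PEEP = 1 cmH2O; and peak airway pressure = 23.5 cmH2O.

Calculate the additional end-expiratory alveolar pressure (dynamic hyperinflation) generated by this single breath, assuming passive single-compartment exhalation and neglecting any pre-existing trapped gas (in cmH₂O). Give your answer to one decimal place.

Flow: 34 L/min ÷ 60 = 0.5667 L/s.
R = (PIP − Pplat)/V̇ = (23.5 − 7.0) / 0.5667 = 16.5/0.5667 = 29.116 cmH2O·s/L.
C = Vt/(Pplat − PEEP) = 490.0 / (7.0 − 1) = 490.0/6.0 = 81.667 mL/cmH2O.
τ = R × C = 29.116 × 0.08167 L/cmH2O = 2.378 s.
Fraction remaining = e^(−Te/τ) = e^(−2.62/2.378) = 0.3323; trapped volume = 490.0 × 0.3323 = 162.83 mL.
Additional alveolar pressure from trapping ≈ V_trapped / C = 162.83 / 81.667 = 1.994 cmH2O.

2.0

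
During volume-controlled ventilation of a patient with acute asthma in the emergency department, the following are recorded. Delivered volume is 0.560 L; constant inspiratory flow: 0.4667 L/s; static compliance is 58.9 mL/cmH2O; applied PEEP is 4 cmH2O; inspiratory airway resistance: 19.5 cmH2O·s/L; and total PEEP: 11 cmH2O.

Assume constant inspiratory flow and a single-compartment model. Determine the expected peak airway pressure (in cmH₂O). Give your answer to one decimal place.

29.6

Total PEEP = 11 cmH2O (set 4 + intrinsic 7); this is the baseline alveolar pressure.
Equation of motion (constant flow): PIP = Vt/C + R·V̇ + PEEP.
PIP = 560/58.9 + 19.5×0.4667 + 11 = 9.508 + 9.101 + 11 = 29.609 cmH2O.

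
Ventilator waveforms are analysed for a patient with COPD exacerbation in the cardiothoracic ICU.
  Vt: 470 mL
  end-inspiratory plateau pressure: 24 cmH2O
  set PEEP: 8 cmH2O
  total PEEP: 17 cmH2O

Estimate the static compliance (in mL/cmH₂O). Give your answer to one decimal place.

End-expiratory occlusion gives total PEEP = 17 cmH2O (intrinsic PEEP = 17 − 8 = 9). Use total PEEP for the elastic gradient.
Cstat = Vt / (Pplat − PEEPtotal) = 470 / (24 − 17) = 470 / 7.0 = 67.143 mL/cmH2O.

67.1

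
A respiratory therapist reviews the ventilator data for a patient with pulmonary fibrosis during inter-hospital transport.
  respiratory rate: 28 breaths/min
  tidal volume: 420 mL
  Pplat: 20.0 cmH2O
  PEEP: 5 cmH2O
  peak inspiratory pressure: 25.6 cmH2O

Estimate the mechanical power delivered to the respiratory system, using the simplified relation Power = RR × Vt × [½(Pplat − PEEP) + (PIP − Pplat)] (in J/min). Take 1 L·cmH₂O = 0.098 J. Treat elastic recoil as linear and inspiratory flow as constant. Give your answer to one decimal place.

15.1

Per-breath work = Vt × [½(Pplat−PEEP) + (PIP−Pplat)] = 0.420 × [0.5×15.0 + 5.6] = 0.420 × 13.1 = 5.502 L·cmH2O.
Power = 28 × 5.502 = 154.06 L·cmH2O/min.
× 0.098 J/(L·cmH2O) → 15.098 J/min.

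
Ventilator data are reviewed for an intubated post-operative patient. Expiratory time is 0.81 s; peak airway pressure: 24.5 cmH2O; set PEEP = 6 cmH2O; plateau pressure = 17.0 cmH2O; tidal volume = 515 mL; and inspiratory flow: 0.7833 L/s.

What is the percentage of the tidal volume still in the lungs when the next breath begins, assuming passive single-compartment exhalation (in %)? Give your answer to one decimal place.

R = (PIP − Pplat)/V̇ = (24.5 − 17.0) / 0.7833 = 7.5/0.7833 = 9.575 cmH2O·s/L.
C = Vt/(Pplat − PEEP) = 515.0 / (17.0 − 6) = 515.0/11.0 = 46.818 mL/cmH2O.
τ = R × C = 9.575 × 0.04682 L/cmH2O = 0.4483 s.
Fraction remaining at end-expiration = e^(−Te/τ) = e^(−0.81/0.4483) = 0.1642 → 16.42%.

16.4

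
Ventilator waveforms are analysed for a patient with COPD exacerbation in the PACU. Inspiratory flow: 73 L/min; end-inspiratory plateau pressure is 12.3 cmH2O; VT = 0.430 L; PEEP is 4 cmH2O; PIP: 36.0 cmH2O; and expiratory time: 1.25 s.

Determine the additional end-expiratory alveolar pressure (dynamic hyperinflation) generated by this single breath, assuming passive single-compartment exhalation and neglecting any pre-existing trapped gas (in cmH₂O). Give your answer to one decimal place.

Flow: 73 L/min ÷ 60 = 1.2167 L/s.
R = (PIP − Pplat)/V̇ = (36.0 − 12.3) / 1.2167 = 23.7/1.2167 = 19.479 cmH2O·s/L.
C = Vt/(Pplat − PEEP) = 430.0 / (12.3 − 4) = 430.0/8.3 = 51.807 mL/cmH2O.
τ = R × C = 19.479 × 0.05181 L/cmH2O = 1.009 s.
Fraction remaining = e^(−Te/τ) = e^(−1.25/1.009) = 0.2897; trapped volume = 430.0 × 0.2897 = 124.57 mL.
Additional alveolar pressure from trapping ≈ V_trapped / C = 124.57 / 51.807 = 2.405 cmH2O.

2.4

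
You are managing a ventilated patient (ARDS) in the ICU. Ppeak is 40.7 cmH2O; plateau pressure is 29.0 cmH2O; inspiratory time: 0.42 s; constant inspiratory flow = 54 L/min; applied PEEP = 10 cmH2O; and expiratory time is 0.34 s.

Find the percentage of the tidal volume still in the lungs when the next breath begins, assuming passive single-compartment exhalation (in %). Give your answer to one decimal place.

Flow: 54 L/min ÷ 60 = 0.9 L/s.
Vt = flow × Ti = 0.9 L/s × 0.42 s × 1000 mL/L = 378.0 mL.
R = (PIP − Pplat)/V̇ = (40.7 − 29.0) / 0.9 = 11.7/0.9 = 13.0 cmH2O·s/L.
C = Vt/(Pplat − PEEP) = 378.0 / (29.0 − 10) = 378.0/19.0 = 19.895 mL/cmH2O.
τ = R × C = 13.0 × 0.0199 L/cmH2O = 0.2587 s.
Fraction remaining at end-expiration = e^(−Te/τ) = e^(−0.34/0.2587) = 0.2687 → 26.87%.

26.9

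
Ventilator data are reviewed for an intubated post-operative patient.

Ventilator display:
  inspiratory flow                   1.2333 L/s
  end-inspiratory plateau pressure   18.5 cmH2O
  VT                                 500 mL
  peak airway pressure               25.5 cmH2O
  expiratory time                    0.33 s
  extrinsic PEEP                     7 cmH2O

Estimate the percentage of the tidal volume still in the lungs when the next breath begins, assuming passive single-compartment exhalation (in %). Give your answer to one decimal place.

26.3

R = (PIP − Pplat)/V̇ = (25.5 − 18.5) / 1.2333 = 7.0/1.2333 = 5.676 cmH2O·s/L.
C = Vt/(Pplat − PEEP) = 500.0 / (18.5 − 7) = 500.0/11.5 = 43.478 mL/cmH2O.
τ = R × C = 5.676 × 0.04348 L/cmH2O = 0.2468 s.
Fraction remaining at end-expiration = e^(−Te/τ) = e^(−0.33/0.2468) = 0.2626 → 26.26%.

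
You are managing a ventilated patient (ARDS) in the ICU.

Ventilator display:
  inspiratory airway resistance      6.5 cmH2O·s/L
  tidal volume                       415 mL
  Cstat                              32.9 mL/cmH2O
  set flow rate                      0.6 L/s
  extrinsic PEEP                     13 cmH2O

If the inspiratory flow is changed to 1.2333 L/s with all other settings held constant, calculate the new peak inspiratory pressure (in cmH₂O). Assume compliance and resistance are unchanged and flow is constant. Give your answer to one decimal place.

PIP = Vt/C + R·V̇ + PEEP (constant-flow equation of motion).
Only the resistive term changes: ΔPIP = R × ΔV̇ = 6.5 × (1.2333 − 0.6) = 6.5 × 0.6333 = 4.116 cmH2O.
Original PIP = 415/32.9 + 6.5×0.6 + 13 = 29.514 cmH2O; new PIP = 29.514 + (4.116) = 33.63 cmH2O.

33.6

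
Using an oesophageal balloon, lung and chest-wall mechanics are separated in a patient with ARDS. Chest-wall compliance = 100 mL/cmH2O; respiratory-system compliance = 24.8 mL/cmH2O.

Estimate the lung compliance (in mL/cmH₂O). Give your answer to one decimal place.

1/CL = 1/Crs − 1/Ccw.
1/CL = 1/24.8 − 1/100 = 0.03032.
CL = 32.982 mL/cmH2O.

33.0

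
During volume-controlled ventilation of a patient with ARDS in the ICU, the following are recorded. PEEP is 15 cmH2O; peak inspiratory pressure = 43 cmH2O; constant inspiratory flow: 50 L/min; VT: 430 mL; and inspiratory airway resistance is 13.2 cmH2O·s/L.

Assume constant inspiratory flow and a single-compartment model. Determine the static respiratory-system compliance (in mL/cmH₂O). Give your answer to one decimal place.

25.3

Flow: 50 L/min ÷ 60 = 0.8333 L/s.
Equation of motion (constant flow): PIP = Vt/C + R·V̇ + PEEP.
Vt/C = PIP − R·V̇ − PEEP = 43 − 13.2×0.8333 − 15 = 43 − 11.0 − 15 = 17.0 cmH2O.
C = Vt / 17.0 = 430 / 17.0 = 25.294 mL/cmH2O.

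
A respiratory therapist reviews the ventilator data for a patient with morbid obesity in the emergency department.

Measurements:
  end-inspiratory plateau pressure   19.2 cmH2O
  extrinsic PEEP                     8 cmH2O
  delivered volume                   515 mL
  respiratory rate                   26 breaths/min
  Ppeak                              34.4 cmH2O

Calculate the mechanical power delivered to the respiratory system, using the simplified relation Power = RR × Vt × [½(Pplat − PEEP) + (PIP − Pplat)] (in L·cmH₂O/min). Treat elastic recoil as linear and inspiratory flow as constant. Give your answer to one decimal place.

278.5

Per-breath work = Vt × [½(Pplat−PEEP) + (PIP−Pplat)] = 0.515 × [0.5×11.2 + 15.2] = 0.515 × 20.8 = 10.712 L·cmH2O.
Power = 26 × 10.712 = 278.51 L·cmH2O/min.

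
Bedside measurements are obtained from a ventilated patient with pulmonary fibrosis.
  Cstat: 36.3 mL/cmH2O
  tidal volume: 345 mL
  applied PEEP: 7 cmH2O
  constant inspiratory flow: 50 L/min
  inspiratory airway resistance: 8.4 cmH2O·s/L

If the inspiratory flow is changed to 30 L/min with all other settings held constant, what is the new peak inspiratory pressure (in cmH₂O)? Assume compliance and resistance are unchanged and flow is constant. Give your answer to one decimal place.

20.7

Flow: 50 L/min ÷ 60 = 0.8333 L/s.
New flow: 30 L/min ÷ 60 = 0.5 L/s.
PIP = Vt/C + R·V̇ + PEEP (constant-flow equation of motion).
Only the resistive term changes: ΔPIP = R × ΔV̇ = 8.4 × (0.5 − 0.8333) = 8.4 × -0.3333 = -2.8 cmH2O.
Original PIP = 345/36.3 + 8.4×0.8333 + 7 = 23.504 cmH2O; new PIP = 23.504 + (-2.8) = 20.704 cmH2O.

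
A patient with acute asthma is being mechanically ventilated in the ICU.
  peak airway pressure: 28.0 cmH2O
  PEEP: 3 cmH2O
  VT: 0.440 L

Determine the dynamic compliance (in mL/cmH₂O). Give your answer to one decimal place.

Dynamic compliance = Vt / (PIP − PEEP) = 440 / (28.0 − 3) = 440 / 25.0 = 17.6 mL/cmH2O.

17.6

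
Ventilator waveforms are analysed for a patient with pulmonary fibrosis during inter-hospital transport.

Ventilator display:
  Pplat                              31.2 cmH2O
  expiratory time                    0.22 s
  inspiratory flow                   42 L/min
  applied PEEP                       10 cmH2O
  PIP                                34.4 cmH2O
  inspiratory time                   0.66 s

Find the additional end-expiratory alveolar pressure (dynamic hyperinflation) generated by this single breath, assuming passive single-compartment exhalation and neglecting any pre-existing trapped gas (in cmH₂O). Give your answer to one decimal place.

Flow: 42 L/min ÷ 60 = 0.7 L/s.
Vt = flow × Ti = 0.7 L/s × 0.66 s × 1000 mL/L = 462.0 mL.
R = (PIP − Pplat)/V̇ = (34.4 − 31.2) / 0.7 = 3.2/0.7 = 4.571 cmH2O·s/L.
C = Vt/(Pplat − PEEP) = 462.0 / (31.2 − 10) = 462.0/21.2 = 21.792 mL/cmH2O.
τ = R × C = 4.571 × 0.02179 L/cmH2O = 0.0996 s.
Fraction remaining = e^(−Te/τ) = e^(−0.22/0.0996) = 0.1098; trapped volume = 462.0 × 0.1098 = 50.728 mL.
Additional alveolar pressure from trapping ≈ V_trapped / C = 50.728 / 21.792 = 2.328 cmH2O.

2.3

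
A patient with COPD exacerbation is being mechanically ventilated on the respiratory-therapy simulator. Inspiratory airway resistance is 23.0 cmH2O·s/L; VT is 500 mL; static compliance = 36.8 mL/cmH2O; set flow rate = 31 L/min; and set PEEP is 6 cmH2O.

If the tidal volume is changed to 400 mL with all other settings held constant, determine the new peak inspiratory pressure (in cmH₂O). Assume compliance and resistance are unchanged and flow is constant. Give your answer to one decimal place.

28.8

Flow: 31 L/min ÷ 60 = 0.5167 L/s.
PIP = Vt/C + R·V̇ + PEEP (constant-flow equation of motion).
Only the elastic term changes: ΔPIP = ΔVt / C = (400 − 500) / 36.8 = -2.717 cmH2O.
Original PIP = 500/36.8 + 23.0×0.5167 + 6 = 31.471 cmH2O; new PIP = 31.471 + (-2.717) = 28.754 cmH2O.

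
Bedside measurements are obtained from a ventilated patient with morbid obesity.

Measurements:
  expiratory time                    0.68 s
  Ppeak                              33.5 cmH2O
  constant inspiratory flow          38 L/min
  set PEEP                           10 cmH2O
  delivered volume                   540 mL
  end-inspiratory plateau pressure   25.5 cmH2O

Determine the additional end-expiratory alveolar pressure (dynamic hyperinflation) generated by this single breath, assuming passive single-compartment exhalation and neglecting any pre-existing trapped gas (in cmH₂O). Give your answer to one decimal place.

3.3

Flow: 38 L/min ÷ 60 = 0.6333 L/s.
R = (PIP − Pplat)/V̇ = (33.5 − 25.5) / 0.6333 = 8.0/0.6333 = 12.632 cmH2O·s/L.
C = Vt/(Pplat − PEEP) = 540.0 / (25.5 − 10) = 540.0/15.5 = 34.839 mL/cmH2O.
τ = R × C = 12.632 × 0.03484 L/cmH2O = 0.4401 s.
Fraction remaining = e^(−Te/τ) = e^(−0.68/0.4401) = 0.2133; trapped volume = 540.0 × 0.2133 = 115.18 mL.
Additional alveolar pressure from trapping ≈ V_trapped / C = 115.18 / 34.839 = 3.306 cmH2O.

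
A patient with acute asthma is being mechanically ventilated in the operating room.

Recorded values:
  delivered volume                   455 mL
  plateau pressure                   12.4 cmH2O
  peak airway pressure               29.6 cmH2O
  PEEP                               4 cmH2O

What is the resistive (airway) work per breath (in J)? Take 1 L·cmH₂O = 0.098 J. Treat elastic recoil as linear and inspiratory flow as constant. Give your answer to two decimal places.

With constant inspiratory flow the resistive pressure is constant at PIP − Pplat = 29.6 − 12.4 = 17.2 cmH2O, so resistive work = 17.2 × 0.455 = 7.826 L·cmH2O.
× 0.098 J/(L·cmH2O) → 0.7669 J.

0.77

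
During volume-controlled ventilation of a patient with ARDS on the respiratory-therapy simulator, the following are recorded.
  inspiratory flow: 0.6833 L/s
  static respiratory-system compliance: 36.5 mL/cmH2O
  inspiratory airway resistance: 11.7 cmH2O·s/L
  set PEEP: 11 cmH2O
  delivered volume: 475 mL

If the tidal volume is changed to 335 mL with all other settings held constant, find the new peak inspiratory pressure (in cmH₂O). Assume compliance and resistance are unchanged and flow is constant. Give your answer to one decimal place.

PIP = Vt/C + R·V̇ + PEEP (constant-flow equation of motion).
Only the elastic term changes: ΔPIP = ΔVt / C = (335 − 475) / 36.5 = -3.836 cmH2O.
Original PIP = 475/36.5 + 11.7×0.6833 + 11 = 32.008 cmH2O; new PIP = 32.008 + (-3.836) = 28.172 cmH2O.

28.2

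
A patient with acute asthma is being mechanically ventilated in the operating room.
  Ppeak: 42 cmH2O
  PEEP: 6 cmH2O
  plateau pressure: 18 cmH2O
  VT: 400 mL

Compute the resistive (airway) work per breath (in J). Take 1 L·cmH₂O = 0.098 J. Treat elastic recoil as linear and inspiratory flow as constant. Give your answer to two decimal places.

With constant inspiratory flow the resistive pressure is constant at PIP − Pplat = 42 − 18 = 24.0 cmH2O, so resistive work = 24.0 × 0.400 = 9.6 L·cmH2O.
× 0.098 J/(L·cmH2O) → 0.9408 J.

0.94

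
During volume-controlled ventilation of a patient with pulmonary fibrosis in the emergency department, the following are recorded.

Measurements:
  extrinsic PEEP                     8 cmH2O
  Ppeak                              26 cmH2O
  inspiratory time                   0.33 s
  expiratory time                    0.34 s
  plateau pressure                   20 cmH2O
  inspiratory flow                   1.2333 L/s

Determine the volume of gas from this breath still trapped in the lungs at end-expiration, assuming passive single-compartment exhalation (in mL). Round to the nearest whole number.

52

Vt = flow × Ti = 1.2333 L/s × 0.33 s × 1000 mL/L = 406.99 mL.
R = (PIP − Pplat)/V̇ = (26 − 20) / 1.2333 = 6.0/1.2333 = 4.865 cmH2O·s/L.
C = Vt/(Pplat − PEEP) = 406.99 / (20 − 8) = 406.99/12.0 = 33.916 mL/cmH2O.
τ = R × C = 4.865 × 0.03392 L/cmH2O = 0.165 s.
Fraction remaining = e^(−Te/τ) = e^(−0.34/0.165) = 0.1274.
Trapped volume = 406.99 × 0.1274 = 51.851 mL.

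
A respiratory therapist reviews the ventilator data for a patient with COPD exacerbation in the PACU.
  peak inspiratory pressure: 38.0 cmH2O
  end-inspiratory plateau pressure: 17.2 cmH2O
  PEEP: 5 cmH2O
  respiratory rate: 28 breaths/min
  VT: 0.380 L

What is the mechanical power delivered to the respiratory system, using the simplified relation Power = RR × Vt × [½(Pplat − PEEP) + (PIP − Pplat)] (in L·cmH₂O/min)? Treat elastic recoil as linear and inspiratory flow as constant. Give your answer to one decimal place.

286.2

Per-breath work = Vt × [½(Pplat−PEEP) + (PIP−Pplat)] = 0.380 × [0.5×12.2 + 20.8] = 0.380 × 26.9 = 10.222 L·cmH2O.
Power = 28 × 10.222 = 286.22 L·cmH2O/min.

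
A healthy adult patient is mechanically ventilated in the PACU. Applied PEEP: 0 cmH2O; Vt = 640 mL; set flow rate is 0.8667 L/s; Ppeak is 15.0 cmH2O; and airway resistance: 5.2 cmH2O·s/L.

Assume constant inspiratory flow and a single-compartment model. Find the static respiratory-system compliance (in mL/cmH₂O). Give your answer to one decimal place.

Equation of motion (constant flow): PIP = Vt/C + R·V̇ + PEEP.
Vt/C = PIP − R·V̇ − PEEP = 15.0 − 5.2×0.8667 − 0 = 15.0 − 4.507 − 0 = 10.493 cmH2O.
C = Vt / 10.493 = 640 / 10.493 = 60.993 mL/cmH2O.

61.0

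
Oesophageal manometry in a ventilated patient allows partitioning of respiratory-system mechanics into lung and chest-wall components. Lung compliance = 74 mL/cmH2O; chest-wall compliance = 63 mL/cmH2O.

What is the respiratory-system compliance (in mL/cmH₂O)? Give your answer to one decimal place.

34.0

Lung and chest wall are elastances in series: 1/Crs = 1/CL + 1/Ccw.
1/Crs = 1/74 + 1/63 = 0.02939.
Crs = 34.025 mL/cmH2O.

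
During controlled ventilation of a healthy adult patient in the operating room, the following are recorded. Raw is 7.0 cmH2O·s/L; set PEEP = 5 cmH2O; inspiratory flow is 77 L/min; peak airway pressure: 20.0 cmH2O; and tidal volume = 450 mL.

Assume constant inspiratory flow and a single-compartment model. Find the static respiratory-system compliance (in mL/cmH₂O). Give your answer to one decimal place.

Flow: 77 L/min ÷ 60 = 1.2833 L/s.
Equation of motion (constant flow): PIP = Vt/C + R·V̇ + PEEP.
Vt/C = PIP − R·V̇ − PEEP = 20.0 − 7.0×1.2833 − 5 = 20.0 − 8.983 − 5 = 6.017 cmH2O.
C = Vt / 6.017 = 450 / 6.017 = 74.788 mL/cmH2O.

74.8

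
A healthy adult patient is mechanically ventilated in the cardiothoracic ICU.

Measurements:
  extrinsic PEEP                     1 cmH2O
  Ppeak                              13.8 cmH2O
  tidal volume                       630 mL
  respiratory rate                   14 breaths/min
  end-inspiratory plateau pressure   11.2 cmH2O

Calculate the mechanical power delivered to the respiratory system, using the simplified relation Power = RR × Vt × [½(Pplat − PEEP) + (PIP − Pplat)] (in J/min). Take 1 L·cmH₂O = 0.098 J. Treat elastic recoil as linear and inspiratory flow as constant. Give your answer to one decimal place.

6.7

Per-breath work = Vt × [½(Pplat−PEEP) + (PIP−Pplat)] = 0.630 × [0.5×10.2 + 2.6] = 0.630 × 7.7 = 4.851 L·cmH2O.
Power = 14 × 4.851 = 67.914 L·cmH2O/min.
× 0.098 J/(L·cmH2O) → 6.656 J/min.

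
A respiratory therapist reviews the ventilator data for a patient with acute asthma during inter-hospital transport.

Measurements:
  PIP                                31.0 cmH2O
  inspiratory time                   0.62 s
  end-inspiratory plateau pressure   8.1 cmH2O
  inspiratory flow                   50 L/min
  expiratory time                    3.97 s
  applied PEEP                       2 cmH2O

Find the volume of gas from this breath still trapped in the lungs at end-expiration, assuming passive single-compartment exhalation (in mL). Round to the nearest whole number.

94

Flow: 50 L/min ÷ 60 = 0.8333 L/s.
Vt = flow × Ti = 0.8333 L/s × 0.62 s × 1000 mL/L = 516.65 mL.
R = (PIP − Pplat)/V̇ = (31.0 − 8.1) / 0.8333 = 22.9/0.8333 = 27.481 cmH2O·s/L.
C = Vt/(Pplat − PEEP) = 516.65 / (8.1 − 2) = 516.65/6.1 = 84.697 mL/cmH2O.
τ = R × C = 27.481 × 0.0847 L/cmH2O = 2.328 s.
Fraction remaining = e^(−Te/τ) = e^(−3.97/2.328) = 0.1817.
Trapped volume = 516.65 × 0.1817 = 93.875 mL.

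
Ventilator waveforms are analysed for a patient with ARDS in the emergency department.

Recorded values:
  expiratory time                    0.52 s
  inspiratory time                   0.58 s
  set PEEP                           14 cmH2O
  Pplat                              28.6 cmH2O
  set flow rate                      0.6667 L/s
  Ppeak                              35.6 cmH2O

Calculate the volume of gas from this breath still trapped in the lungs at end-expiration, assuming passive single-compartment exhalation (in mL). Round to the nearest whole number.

Vt = flow × Ti = 0.6667 L/s × 0.58 s × 1000 mL/L = 386.69 mL.
R = (PIP − Pplat)/V̇ = (35.6 − 28.6) / 0.6667 = 7.0/0.6667 = 10.499 cmH2O·s/L.
C = Vt/(Pplat − PEEP) = 386.69 / (28.6 − 14) = 386.69/14.6 = 26.486 mL/cmH2O.
τ = R × C = 10.499 × 0.02649 L/cmH2O = 0.2781 s.
Fraction remaining = e^(−Te/τ) = e^(−0.52/0.2781) = 0.1541.
Trapped volume = 386.69 × 0.1541 = 59.589 mL.

60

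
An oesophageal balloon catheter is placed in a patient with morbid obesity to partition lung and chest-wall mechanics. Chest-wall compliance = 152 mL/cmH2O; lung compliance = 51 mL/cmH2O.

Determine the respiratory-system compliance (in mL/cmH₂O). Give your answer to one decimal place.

Lung and chest wall are elastances in series: 1/Crs = 1/CL + 1/Ccw.
1/Crs = 1/51 + 1/152 = 0.02619.
Crs = 38.183 mL/cmH2O.

38.2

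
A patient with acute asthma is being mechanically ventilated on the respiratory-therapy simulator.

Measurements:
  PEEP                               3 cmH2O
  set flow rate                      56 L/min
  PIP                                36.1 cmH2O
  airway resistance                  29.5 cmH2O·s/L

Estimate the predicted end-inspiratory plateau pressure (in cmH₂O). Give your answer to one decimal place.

Flow: 56 L/min ÷ 60 = 0.9333 L/s.
Pplat = PIP − Raw × flow = 36.1 − 29.5 × 0.9333 = 36.1 − 27.532 = 8.568 cmH2O.

8.6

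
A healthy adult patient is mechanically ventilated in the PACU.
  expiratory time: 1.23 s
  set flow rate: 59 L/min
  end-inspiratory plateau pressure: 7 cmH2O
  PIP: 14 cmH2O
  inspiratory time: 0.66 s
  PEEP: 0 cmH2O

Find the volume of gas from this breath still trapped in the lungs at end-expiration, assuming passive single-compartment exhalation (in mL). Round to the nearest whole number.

Flow: 59 L/min ÷ 60 = 0.9833 L/s.
Vt = flow × Ti = 0.9833 L/s × 0.66 s × 1000 mL/L = 648.98 mL.
R = (PIP − Pplat)/V̇ = (14 − 7) / 0.9833 = 7.0/0.9833 = 7.119 cmH2O·s/L.
C = Vt/(Pplat − PEEP) = 648.98 / (7 − 0) = 648.98/7.0 = 92.711 mL/cmH2O.
τ = R × C = 7.119 × 0.09271 L/cmH2O = 0.66 s.
Fraction remaining = e^(−Te/τ) = e^(−1.23/0.66) = 0.1551.
Trapped volume = 648.98 × 0.1551 = 100.66 mL.

101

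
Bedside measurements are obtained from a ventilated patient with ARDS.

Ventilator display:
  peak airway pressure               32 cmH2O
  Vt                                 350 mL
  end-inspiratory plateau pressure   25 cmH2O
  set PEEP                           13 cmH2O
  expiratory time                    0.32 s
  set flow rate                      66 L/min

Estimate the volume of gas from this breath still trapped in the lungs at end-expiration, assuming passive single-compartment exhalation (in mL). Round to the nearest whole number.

62

Flow: 66 L/min ÷ 60 = 1.1 L/s.
R = (PIP − Pplat)/V̇ = (32 − 25) / 1.1 = 7.0/1.1 = 6.364 cmH2O·s/L.
C = Vt/(Pplat − PEEP) = 350.0 / (25 − 13) = 350.0/12.0 = 29.167 mL/cmH2O.
τ = R × C = 6.364 × 0.02917 L/cmH2O = 0.1856 s.
Fraction remaining = e^(−Te/τ) = e^(−0.32/0.1856) = 0.1783.
Trapped volume = 350.0 × 0.1783 = 62.405 mL.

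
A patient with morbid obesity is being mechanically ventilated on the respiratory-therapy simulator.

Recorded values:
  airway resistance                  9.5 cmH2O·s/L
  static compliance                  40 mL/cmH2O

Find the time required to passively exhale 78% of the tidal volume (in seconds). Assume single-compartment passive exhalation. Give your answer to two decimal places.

0.58

τ = R × C = 9.5 × 40 mL/cmH2O = 9.5 × 0.040 L/cmH2O = 0.38 s.
Exhaled fraction f = 1 − e^(−t/τ) → t = −τ·ln(1 − f) = −0.38·ln(0.22) = 0.5754 s.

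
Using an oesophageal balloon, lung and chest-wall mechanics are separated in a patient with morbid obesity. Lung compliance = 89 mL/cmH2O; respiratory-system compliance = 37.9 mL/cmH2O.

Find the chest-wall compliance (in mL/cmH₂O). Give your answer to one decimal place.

1/Ccw = 1/Crs − 1/CL.
1/Ccw = 1/37.9 − 1/89 = 0.01515.
Ccw = 66.007 mL/cmH2O.

66.0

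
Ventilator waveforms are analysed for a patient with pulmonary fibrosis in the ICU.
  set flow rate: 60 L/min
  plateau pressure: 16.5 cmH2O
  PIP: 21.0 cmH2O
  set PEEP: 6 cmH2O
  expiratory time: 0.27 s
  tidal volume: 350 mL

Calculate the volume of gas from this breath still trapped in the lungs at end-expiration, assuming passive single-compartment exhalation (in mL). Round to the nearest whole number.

Flow: 60 L/min ÷ 60 = 1 L/s.
R = (PIP − Pplat)/V̇ = (21.0 − 16.5) / 1 = 4.5/1 = 4.5 cmH2O·s/L.
C = Vt/(Pplat − PEEP) = 350.0 / (16.5 − 6) = 350.0/10.5 = 33.333 mL/cmH2O.
τ = R × C = 4.5 × 0.03333 L/cmH2O = 0.15 s.
Fraction remaining = e^(−Te/τ) = e^(−0.27/0.15) = 0.1653.
Trapped volume = 350.0 × 0.1653 = 57.855 mL.

58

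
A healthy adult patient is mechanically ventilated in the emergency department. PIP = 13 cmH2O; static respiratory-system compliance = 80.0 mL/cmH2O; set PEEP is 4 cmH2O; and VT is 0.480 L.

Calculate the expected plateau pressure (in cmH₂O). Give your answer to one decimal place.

Pplat = PEEP + Vt / Cstat = 4 + 480 / 80.0 = 4 + 6.0 = 10.0 cmH2O.

10.0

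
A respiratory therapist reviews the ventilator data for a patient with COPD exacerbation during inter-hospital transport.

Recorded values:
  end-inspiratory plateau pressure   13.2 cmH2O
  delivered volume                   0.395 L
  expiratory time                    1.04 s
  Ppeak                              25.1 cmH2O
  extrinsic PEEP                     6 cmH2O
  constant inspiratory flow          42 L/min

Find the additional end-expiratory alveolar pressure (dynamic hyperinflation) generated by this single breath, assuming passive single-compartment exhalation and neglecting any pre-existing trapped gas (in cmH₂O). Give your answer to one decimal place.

Flow: 42 L/min ÷ 60 = 0.7 L/s.
R = (PIP − Pplat)/V̇ = (25.1 − 13.2) / 0.7 = 11.9/0.7 = 17.0 cmH2O·s/L.
C = Vt/(Pplat − PEEP) = 395.0 / (13.2 − 6) = 395.0/7.2 = 54.861 mL/cmH2O.
τ = R × C = 17.0 × 0.05486 L/cmH2O = 0.9326 s.
Fraction remaining = e^(−Te/τ) = e^(−1.04/0.9326) = 0.3279; trapped volume = 395.0 × 0.3279 = 129.52 mL.
Additional alveolar pressure from trapping ≈ V_trapped / C = 129.52 / 54.861 = 2.361 cmH2O.

2.4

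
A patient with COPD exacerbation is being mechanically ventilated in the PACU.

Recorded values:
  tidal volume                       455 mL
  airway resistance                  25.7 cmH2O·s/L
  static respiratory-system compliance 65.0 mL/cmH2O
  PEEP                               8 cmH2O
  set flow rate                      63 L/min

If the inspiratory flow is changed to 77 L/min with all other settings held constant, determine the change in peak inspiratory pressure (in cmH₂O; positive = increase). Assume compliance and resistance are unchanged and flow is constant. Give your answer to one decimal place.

6.0

Flow: 63 L/min ÷ 60 = 1.05 L/s.
New flow: 77 L/min ÷ 60 = 1.2833 L/s.
PIP = Vt/C + R·V̇ + PEEP (constant-flow equation of motion).
Only the resistive term changes: ΔPIP = R × ΔV̇ = 25.7 × (1.2833 − 1.05) = 25.7 × 0.2333 = 5.996 cmH2O.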